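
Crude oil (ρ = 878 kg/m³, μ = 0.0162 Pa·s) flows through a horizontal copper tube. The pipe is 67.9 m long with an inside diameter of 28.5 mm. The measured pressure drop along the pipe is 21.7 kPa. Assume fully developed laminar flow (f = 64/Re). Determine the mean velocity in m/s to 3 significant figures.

For laminar flow, f = 64/Re with Re = ρVD/μ, so Darcy-Weisbach reduces to ΔP = 32μLV/D². Solving for V: V = ΔP·D²/(32μL) = 2.17e+04·(0.0285)²/(32·0.0162·67.9) = 0.5007 m/s.
Check: Re = ρVD/μ = 878·0.5007·0.0285/0.0162 = 773.5 < 2300, so the laminar assumption holds.

V ≈ 0.501 m/s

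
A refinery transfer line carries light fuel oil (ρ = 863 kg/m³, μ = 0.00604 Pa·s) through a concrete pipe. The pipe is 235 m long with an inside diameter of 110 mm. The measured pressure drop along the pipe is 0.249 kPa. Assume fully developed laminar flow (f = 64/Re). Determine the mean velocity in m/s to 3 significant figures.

V ≈ 0.0663 m/s

For laminar flow, f = 64/Re with Re = ρVD/μ, so Darcy-Weisbach reduces to ΔP = 32μLV/D². Solving for V: V = ΔP·D²/(32μL) = 249·(0.11)²/(32·0.00604·235) = 0.06633 m/s.
Check: Re = ρVD/μ = 863·0.06633·0.11/0.00604 = 1043 < 2300, so the laminar assumption holds.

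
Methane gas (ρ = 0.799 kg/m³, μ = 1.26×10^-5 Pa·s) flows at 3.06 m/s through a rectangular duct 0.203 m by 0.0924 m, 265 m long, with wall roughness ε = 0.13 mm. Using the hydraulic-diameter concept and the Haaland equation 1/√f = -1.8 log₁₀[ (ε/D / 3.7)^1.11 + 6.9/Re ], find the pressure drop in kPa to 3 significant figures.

ΔP ≈ 0.208 kPa

Hydraulic diameter D_h = 4A/P = 4·(0.203·0.0924)/(2·(0.203+0.0924)) = 0.07503/0.5908 = 0.127 m.
Re = ρVD_h/μ = 0.799·3.06·0.127/1.26e-05 = 2.464e+04.
ε/D_h = 0.00013/0.127 = 0.00102; Haaland gives 1/√f = -1.8 log₁₀[0.000112+0.00028] = 6.131, so f = 0.0266.
ΔP = f(L/D_h)(ρV²/2) = 0.0266·265/0.127·3.741 = 207.6 Pa.
ΔP = 0.208 kPa.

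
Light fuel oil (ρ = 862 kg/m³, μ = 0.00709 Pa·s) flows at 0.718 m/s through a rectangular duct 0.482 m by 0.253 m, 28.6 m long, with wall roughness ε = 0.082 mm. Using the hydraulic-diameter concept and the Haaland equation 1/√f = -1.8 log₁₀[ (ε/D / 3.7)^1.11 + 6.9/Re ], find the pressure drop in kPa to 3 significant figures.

Hydraulic diameter D_h = 4A/P = 4·(0.482·0.253)/(2·(0.482+0.253)) = 0.4878/1.47 = 0.3318 m.
Re = ρVD_h/μ = 862·0.718·0.3318/0.00709 = 2.897e+04.
ε/D_h = 8.2e-05/0.3318 = 0.000247; Haaland gives 1/√f = -1.8 log₁₀[2.32e-05+0.000238] = 6.449, so f = 0.02405.
ΔP = f(L/D_h)(ρV²/2) = 0.02405·28.6/0.3318·222.2 = 460.5 Pa.
ΔP = 0.460 kPa.

ΔP ≈ 0.460 kPa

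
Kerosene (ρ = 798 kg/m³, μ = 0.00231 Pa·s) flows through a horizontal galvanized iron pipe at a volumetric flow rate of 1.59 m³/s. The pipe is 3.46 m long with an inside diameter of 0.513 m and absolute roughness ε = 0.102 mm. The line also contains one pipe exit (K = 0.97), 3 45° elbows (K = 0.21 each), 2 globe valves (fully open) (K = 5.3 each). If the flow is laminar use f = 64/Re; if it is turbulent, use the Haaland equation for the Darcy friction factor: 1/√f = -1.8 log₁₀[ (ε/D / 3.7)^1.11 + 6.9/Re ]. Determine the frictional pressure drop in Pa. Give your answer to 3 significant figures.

ΔP ≈ 290000 Pa

Cross-sectional area A = πD²/4 = π(0.513)²/4 = 0.2067 m²; mean velocity V = Q/A = 1.59/0.2067 = 7.693 m/s.
Reynolds number Re = ρVD/μ = 798 · 7.693 · 0.513 / 0.00231 = 1.363e+06.
Re > 4000 → turbulent. Relative roughness ε/D = 0.000102/0.513 = 0.000199. Haaland: 1/√f = -1.8 log₁₀[(0.000199/3.7)^1.11 + 6.9/1.363e+06] = -1.8 log₁₀[1.82e-05 + 5.06e-06] = 8.339, so f = 0.01438.
Total minor-loss coefficient ΣK = 1·0.97 + 3·0.21 + 2·5.3 = 12.2.
ΔP = [f·L/D + ΣK]·(ρV²/2) = [0.01438·3.46/0.513 + 12.2]·(798·7.693²/2) = [0.09698 + 12.2]·2.361e+04 = 2.903e+05 Pa.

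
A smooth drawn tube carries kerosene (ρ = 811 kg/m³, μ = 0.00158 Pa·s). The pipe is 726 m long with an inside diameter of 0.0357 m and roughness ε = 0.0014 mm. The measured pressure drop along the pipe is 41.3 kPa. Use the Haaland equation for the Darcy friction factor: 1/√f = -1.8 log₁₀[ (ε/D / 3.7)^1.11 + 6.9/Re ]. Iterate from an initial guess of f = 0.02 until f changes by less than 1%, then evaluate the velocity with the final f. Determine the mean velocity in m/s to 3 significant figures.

Rearranging Darcy-Weisbach: V = √(2·ΔP·D/(f·L·ρ)). With ε/D = 1.4e-06/0.0357 = 3.92e-05, iterate starting from f = 0.02:
  f = 0.02 → V = √(2·4.13e+04·0.0357/(0.02·726·811)) = 0.5004 m/s; Re = ρVD/μ = 9170; f → 0.03167
  f = 0.03167 → V = 0.3977 m/s; Re = 7287; f → 0.03379
  f = 0.03379 → V = 0.385 m/s; Re = 7055; f → 0.0341
Converged (Δf/f < 1%). With the final f = 0.0341: V = √(2·4.13e+04·0.0357/(0.0341·726·811)) = 0.3832 m/s.

V ≈ 0.383 m/s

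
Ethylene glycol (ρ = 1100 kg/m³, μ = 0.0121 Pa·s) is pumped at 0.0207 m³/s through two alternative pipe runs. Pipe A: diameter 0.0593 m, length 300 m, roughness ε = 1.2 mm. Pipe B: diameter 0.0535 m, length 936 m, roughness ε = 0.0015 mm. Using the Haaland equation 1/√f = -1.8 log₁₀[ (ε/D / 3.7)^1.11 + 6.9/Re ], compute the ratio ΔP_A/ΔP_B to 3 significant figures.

Pipe A: V = Q/A = 0.0207/0.002762 = 7.495 m/s; Re = 4.04e+04; ε/D = 0.0202; Haaland → f = 0.04988; ΔP_A = f(L/D)(ρV²/2) = 7.797e+06 Pa.
Pipe B: V = Q/A = 0.0207/0.002248 = 9.208 m/s; Re = 4.479e+04; ε/D = 2.8e-05; Haaland → f = 0.0213; ΔP_B = f(L/D)(ρV²/2) = 1.738e+07 Pa.
ΔP_A/ΔP_B = 7.797e+06/1.738e+07 = 0.449.

ΔP_A/ΔP_B ≈ 0.449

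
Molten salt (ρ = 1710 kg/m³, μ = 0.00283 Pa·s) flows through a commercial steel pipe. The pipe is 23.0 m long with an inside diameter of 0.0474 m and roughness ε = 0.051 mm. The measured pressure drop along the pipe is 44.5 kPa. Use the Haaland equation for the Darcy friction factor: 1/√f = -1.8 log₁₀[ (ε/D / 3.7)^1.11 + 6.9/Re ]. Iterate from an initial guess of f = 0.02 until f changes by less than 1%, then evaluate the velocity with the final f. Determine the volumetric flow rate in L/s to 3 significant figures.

Q ≈ 3.78 L/s

Rearranging Darcy-Weisbach: V = √(2·ΔP·D/(f·L·ρ)). With ε/D = 5.1e-05/0.0474 = 0.00108, iterate starting from f = 0.02:
  f = 0.02 → V = √(2·4.45e+04·0.0474/(0.02·23·1710)) = 2.316 m/s; Re = ρVD/μ = 6.633e+04; f → 0.02314
  f = 0.02314 → V = 2.153 m/s; Re = 6.166e+04; f → 0.02333
Converged (Δf/f < 1%). With the final f = 0.02333: V = √(2·4.45e+04·0.0474/(0.02333·23·1710)) = 2.144 m/s.
Q = V·A = 2.144·(π/4·0.0474²) = 0.003784 m³/s = 3.78 L/s.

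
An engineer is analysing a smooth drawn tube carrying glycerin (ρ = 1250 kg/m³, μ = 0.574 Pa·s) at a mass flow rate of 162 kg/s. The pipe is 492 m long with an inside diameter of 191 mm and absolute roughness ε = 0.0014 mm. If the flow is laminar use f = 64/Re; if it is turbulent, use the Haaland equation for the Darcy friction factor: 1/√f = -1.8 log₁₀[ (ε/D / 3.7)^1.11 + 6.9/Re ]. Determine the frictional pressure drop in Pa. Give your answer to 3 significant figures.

A = πD²/4 = π(0.191)²/4 = 0.02865 m²; mean velocity V = ṁ/(ρA) = 162/(1250 · 0.02865) = 4.523 m/s.
Reynolds number Re = ρVD/μ = 1250 · 4.523 · 0.191 / 0.574 = 1881.
Re < 2300 → laminar flow, so f = 64/Re = 64/1881 = 0.03402 (the turbulent correlation is not needed).
Darcy-Weisbach: ΔP = f(L/D)(ρV²/2) = 0.03402·(492/0.191)·(1250·4.523²/2) = 0.03402·2576·1.279e+04 = 1.12e+06 Pa.

ΔP ≈ 1.12×10^6 Pa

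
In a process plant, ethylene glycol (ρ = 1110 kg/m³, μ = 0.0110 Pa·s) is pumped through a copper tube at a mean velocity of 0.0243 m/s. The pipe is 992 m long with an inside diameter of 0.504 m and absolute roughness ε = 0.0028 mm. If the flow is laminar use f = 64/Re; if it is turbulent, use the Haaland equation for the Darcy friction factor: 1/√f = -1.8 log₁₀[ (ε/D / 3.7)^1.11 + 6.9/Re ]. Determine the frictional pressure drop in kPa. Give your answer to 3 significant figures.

ΔP ≈ 0.0334 kPa

Reynolds number Re = ρVD/μ = 1110 · 0.0243 · 0.504 / 0.011 = 1236.
Re < 2300 → laminar flow, so f = 64/Re = 64/1236 = 0.05179 (the turbulent correlation is not needed).
Darcy-Weisbach: ΔP = f(L/D)(ρV²/2) = 0.05179·(992/0.504)·(1110·0.0243²/2) = 0.05179·1968·0.3277 = 33.4 Pa.
ΔP = 33.4 Pa = 0.0334 kPa.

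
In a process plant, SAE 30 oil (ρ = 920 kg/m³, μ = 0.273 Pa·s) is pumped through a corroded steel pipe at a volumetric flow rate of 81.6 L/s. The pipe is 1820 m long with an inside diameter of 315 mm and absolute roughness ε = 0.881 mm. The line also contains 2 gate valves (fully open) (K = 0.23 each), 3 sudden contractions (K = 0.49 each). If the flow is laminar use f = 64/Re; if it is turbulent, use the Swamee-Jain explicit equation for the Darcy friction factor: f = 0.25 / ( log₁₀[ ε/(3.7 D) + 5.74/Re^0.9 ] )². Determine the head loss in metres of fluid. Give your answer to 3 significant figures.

h_f ≈ 18.7 m

Q = 81.6 L/s = 81.6/1000 = 0.0816 m³/s.
Cross-sectional area A = πD²/4 = π(0.315)²/4 = 0.07793 m²; mean velocity V = Q/A = 0.0816/0.07793 = 1.047 m/s.
Reynolds number Re = ρVD/μ = 920 · 1.047 · 0.315 / 0.273 = 1112.
Re < 2300 → laminar flow, so f = 64/Re = 64/1112 = 0.05758 (the turbulent correlation is not needed).
Total minor-loss coefficient ΣK = 2·0.23 + 3·0.49 = 1.93.
ΔP = [f·L/D + ΣK]·(ρV²/2) = [0.05758·1820/0.315 + 1.93]·(920·1.047²/2) = [332.7 + 1.93]·504.3 = 1.688e+05 Pa.
Head loss h_f = ΔP/(ρg) = 1.688e+05/(920·9.81) = 18.7 m.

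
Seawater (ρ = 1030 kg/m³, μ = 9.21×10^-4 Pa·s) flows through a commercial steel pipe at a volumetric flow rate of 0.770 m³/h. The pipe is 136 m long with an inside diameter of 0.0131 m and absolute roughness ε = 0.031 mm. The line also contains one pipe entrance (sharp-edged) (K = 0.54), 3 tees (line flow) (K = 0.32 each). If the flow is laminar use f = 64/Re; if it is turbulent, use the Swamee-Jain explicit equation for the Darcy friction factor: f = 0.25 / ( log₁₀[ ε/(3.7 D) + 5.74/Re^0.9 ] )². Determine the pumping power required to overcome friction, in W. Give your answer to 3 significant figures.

P ≈ 87.1 W

Q = 0.770 m³/h = 0.770/3600 = 0.0002139 m³/s.
Cross-sectional area A = πD²/4 = π(0.0131)²/4 = 0.0001348 m²; mean velocity V = Q/A = 0.0002139/0.0001348 = 1.587 m/s.
Reynolds number Re = ρVD/μ = 1030 · 1.587 · 0.0131 / 0.000921 = 2.325e+04.
Re > 4000 → turbulent. Relative roughness ε/D = 3.1e-05/0.0131 = 0.00237. Swamee-Jain: f = 0.25/(log₁₀[0.00237/3.7 + 5.74/2.325e+04^0.9])² = 0.25/(log₁₀[0.00064 + 0.000675])² = 0.25/(-2.881)² = 0.03011.
Total minor-loss coefficient ΣK = 1·0.54 + 3·0.32 = 1.5.
ΔP = [f·L/D + ΣK]·(ρV²/2) = [0.03011·136/0.0131 + 1.5]·(1030·1.587²/2) = [312.6 + 1.5]·1297 = 4.074e+05 Pa.
Pumping power P = QΔP = 0.0002139·4.074e+05 = 87.14 W = 87.1 W.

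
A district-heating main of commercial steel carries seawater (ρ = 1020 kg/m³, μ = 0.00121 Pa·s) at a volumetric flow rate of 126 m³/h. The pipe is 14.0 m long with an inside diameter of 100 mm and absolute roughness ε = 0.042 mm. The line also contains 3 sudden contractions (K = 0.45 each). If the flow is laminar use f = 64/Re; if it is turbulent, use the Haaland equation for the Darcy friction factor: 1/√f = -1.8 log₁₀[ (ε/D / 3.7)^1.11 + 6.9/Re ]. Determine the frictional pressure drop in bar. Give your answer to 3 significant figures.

ΔP ≈ 0.382 bar

Q = 126 m³/h = 126/3600 = 0.035 m³/s.
Cross-sectional area A = πD²/4 = π(0.1)²/4 = 0.007854 m²; mean velocity V = Q/A = 0.035/0.007854 = 4.456 m/s.
Reynolds number Re = ρVD/μ = 1020 · 4.456 · 0.1 / 0.00121 = 3.757e+05.
Re > 4000 → turbulent. Relative roughness ε/D = 4.2e-05/0.1 = 0.00042. Haaland: 1/√f = -1.8 log₁₀[(0.00042/3.7)^1.11 + 6.9/3.757e+05] = -1.8 log₁₀[4.18e-05 + 1.84e-05] = 7.597, so f = 0.01733.
Total minor-loss coefficient ΣK = 3·0.45 = 1.35.
ΔP = [f·L/D + ΣK]·(ρV²/2) = [0.01733·14/0.1 + 1.35]·(1020·4.456²/2) = [2.426 + 1.35]·1.013e+04 = 3.824e+04 Pa.
ΔP = 3.824e+04 Pa = 0.382 bar.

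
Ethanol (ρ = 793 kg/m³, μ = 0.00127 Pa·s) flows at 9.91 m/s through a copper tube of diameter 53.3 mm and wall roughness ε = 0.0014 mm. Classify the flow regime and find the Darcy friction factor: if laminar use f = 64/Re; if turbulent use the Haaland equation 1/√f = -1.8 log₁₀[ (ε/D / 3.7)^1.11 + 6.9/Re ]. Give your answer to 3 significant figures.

f ≈ 0.0143

Re = ρVD/μ = 793·9.91·0.0533/0.00127 = 3.298e+05.
Re > 4000 → turbulent. ε/D = 1.4e-06/0.0533 = 2.63e-05; Haaland: 1/√f = -1.8 log₁₀[1.93e-06 + 2.09e-05] = 8.354, so f = 0.01433.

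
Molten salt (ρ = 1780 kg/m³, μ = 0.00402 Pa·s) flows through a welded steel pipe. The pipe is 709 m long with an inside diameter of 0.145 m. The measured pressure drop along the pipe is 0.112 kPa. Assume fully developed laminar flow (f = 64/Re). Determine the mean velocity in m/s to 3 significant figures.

For laminar flow, f = 64/Re with Re = ρVD/μ, so Darcy-Weisbach reduces to ΔP = 32μLV/D². Solving for V: V = ΔP·D²/(32μL) = 112·(0.145)²/(32·0.00402·709) = 0.02582 m/s.
Check: Re = ρVD/μ = 1780·0.02582·0.145/0.00402 = 1658 < 2300, so the laminar assumption holds.

V ≈ 0.0258 m/s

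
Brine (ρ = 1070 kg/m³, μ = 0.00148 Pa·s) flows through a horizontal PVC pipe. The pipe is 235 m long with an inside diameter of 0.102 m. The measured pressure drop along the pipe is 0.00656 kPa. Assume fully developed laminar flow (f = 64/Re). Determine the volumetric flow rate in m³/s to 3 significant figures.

For laminar flow, f = 64/Re with Re = ρVD/μ, so Darcy-Weisbach reduces to ΔP = 32μLV/D². Solving for V: V = ΔP·D²/(32μL) = 6.56·(0.102)²/(32·0.00148·235) = 0.006132 m/s.
Check: Re = ρVD/μ = 1070·0.006132·0.102/0.00148 = 452.2 < 2300, so the laminar assumption holds.
Q = V·A = 0.006132·(π/4·0.102²) = 5.011e-05 m³/s = 5.01×10^-5 m³/s.

Q ≈ 5.01×10^-5 m³/s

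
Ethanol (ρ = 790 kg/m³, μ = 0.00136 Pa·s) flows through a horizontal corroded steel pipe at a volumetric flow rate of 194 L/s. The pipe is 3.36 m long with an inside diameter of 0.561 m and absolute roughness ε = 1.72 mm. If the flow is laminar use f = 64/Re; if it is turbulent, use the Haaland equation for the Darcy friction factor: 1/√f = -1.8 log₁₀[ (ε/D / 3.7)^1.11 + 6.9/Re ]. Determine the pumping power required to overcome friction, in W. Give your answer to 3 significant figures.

P ≈ 7.59 W

Q = 194 L/s = 194/1000 = 0.194 m³/s.
Cross-sectional area A = πD²/4 = π(0.561)²/4 = 0.2472 m²; mean velocity V = Q/A = 0.194/0.2472 = 0.7848 m/s.
Reynolds number Re = ρVD/μ = 790 · 0.7848 · 0.561 / 0.00136 = 2.558e+05.
Re > 4000 → turbulent. Relative roughness ε/D = 0.00172/0.561 = 0.00307. Haaland: 1/√f = -1.8 log₁₀[(0.00307/3.7)^1.11 + 6.9/2.558e+05] = -1.8 log₁₀[0.00038 + 2.7e-05] = 6.103, so f = 0.02684.
Darcy-Weisbach: ΔP = f(L/D)(ρV²/2) = 0.02684·(3.36/0.561)·(790·0.7848²/2) = 0.02684·5.989·243.3 = 39.12 Pa.
Pumping power P = QΔP = 0.194·39.12 = 7.589 W = 7.59 W.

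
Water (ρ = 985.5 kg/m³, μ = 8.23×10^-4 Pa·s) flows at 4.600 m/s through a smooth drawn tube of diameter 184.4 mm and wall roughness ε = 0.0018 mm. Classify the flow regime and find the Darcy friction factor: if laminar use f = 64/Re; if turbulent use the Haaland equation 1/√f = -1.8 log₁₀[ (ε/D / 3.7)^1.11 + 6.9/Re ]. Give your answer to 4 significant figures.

Re = ρVD/μ = 985.5·4.6·0.1844/0.000823 = 1.016e+06.
Re > 4000 → turbulent. ε/D = 1.8e-06/0.1844 = 9.76e-06; Haaland: 1/√f = -1.8 log₁₀[6.42e-07 + 6.79e-06] = 9.232, so f = 0.01173.

f ≈ 0.01173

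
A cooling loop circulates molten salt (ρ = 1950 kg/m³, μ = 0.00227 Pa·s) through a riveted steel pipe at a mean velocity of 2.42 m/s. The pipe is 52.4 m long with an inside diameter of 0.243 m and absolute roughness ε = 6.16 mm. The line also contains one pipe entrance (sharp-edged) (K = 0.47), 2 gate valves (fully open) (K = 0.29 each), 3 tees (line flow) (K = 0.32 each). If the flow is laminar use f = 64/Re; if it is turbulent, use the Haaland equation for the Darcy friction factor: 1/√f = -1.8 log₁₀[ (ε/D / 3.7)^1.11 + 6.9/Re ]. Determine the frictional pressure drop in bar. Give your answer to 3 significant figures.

Reynolds number Re = ρVD/μ = 1950 · 2.42 · 0.243 / 0.00227 = 5.052e+05.
Re > 4000 → turbulent. Relative roughness ε/D = 0.00616/0.243 = 0.0253. Haaland: 1/√f = -1.8 log₁₀[(0.0253/3.7)^1.11 + 6.9/5.052e+05] = -1.8 log₁₀[0.00396 + 1.37e-05] = 4.321, so f = 0.05355.
Total minor-loss coefficient ΣK = 1·0.47 + 2·0.29 + 3·0.32 = 2.01.
ΔP = [f·L/D + ΣK]·(ρV²/2) = [0.05355·52.4/0.243 + 2.01]·(1950·2.42²/2) = [11.55 + 2.01]·5710 = 7.741e+04 Pa.
ΔP = 7.741e+04 Pa = 0.774 bar.

ΔP ≈ 0.774 bar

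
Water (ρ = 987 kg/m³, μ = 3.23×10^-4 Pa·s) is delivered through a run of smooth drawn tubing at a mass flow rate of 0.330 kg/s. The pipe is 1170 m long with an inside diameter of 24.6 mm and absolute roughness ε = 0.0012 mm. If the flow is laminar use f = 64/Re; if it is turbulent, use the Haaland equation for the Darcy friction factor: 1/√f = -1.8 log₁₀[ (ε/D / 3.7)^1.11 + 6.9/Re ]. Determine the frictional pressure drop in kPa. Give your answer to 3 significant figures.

ΔP ≈ 239 kPa

A = πD²/4 = π(0.0246)²/4 = 0.0004753 m²; mean velocity V = ṁ/(ρA) = 0.33/(987 · 0.0004753) = 0.7035 m/s.
Reynolds number Re = ρVD/μ = 987 · 0.7035 · 0.0246 / 0.000323 = 5.288e+04.
Re > 4000 → turbulent. Relative roughness ε/D = 1.2e-06/0.0246 = 4.88e-05. Haaland: 1/√f = -1.8 log₁₀[(4.88e-05/3.7)^1.11 + 6.9/5.288e+04] = -1.8 log₁₀[3.83e-06 + 0.00013] = 6.969, so f = 0.02059.
Darcy-Weisbach: ΔP = f(L/D)(ρV²/2) = 0.02059·(1170/0.0246)·(987·0.7035²/2) = 0.02059·4.756e+04·244.2 = 2.391e+05 Pa.
ΔP = 2.391e+05 Pa = 239 kPa.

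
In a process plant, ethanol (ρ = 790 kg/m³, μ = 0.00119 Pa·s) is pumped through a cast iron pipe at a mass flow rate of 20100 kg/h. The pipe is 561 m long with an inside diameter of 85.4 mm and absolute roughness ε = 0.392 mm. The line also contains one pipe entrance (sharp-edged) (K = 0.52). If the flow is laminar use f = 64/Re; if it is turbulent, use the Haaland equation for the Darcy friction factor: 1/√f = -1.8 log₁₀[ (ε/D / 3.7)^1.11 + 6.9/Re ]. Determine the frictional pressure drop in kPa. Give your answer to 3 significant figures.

ṁ = 20100 kg/h = 20100/3600 = 5.583 kg/s.
A = πD²/4 = π(0.0854)²/4 = 0.005728 m²; mean velocity V = ṁ/(ρA) = 5.583/(790 · 0.005728) = 1.234 m/s.
Reynolds number Re = ρVD/μ = 790 · 1.234 · 0.0854 / 0.00119 = 6.995e+04.
Re > 4000 → turbulent. Relative roughness ε/D = 0.000392/0.0854 = 0.00459. Haaland: 1/√f = -1.8 log₁₀[(0.00459/3.7)^1.11 + 6.9/6.995e+04] = -1.8 log₁₀[0.000594 + 9.86e-05] = 5.687, so f = 0.03092.
Total minor-loss coefficient ΣK = 1·0.52 = 0.52.
ΔP = [f·L/D + ΣK]·(ρV²/2) = [0.03092·561/0.0854 + 0.52]·(790·1.234²/2) = [203.1 + 0.52]·601.3 = 1.225e+05 Pa.
ΔP = 1.225e+05 Pa = 122 kPa.

ΔP ≈ 122 kPa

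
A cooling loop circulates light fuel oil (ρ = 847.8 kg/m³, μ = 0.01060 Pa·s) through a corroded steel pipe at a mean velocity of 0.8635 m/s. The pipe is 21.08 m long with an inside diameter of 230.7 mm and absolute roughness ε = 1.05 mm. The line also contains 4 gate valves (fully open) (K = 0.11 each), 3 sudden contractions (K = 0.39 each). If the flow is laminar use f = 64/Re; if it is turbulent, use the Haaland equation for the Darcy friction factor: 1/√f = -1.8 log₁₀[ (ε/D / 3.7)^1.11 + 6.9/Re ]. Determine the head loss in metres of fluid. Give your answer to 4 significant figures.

Reynolds number Re = ρVD/μ = 847.8 · 0.8635 · 0.2307 / 0.0106 = 1.593e+04.
Re > 4000 → turbulent. Relative roughness ε/D = 0.00105/0.2307 = 0.00455. Haaland: 1/√f = -1.8 log₁₀[(0.00455/3.7)^1.11 + 6.9/1.593e+04] = -1.8 log₁₀[0.000589 + 0.000433] = 5.383, so f = 0.03451.
Total minor-loss coefficient ΣK = 4·0.11 + 3·0.39 = 1.61.
ΔP = [f·L/D + ΣK]·(ρV²/2) = [0.03451·21.08/0.2307 + 1.61]·(847.8·0.8635²/2) = [3.153 + 1.61]·316.1 = 1505 Pa.
Head loss h_f = ΔP/(ρg) = 1505/(847.8·9.81) = 0.1810 m.

h_f ≈ 0.1810 m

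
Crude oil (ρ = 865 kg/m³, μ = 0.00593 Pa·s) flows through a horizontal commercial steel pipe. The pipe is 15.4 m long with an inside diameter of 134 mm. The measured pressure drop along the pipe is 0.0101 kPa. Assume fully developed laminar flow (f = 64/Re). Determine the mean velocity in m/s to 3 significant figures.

V ≈ 0.0621 m/s

For laminar flow, f = 64/Re with Re = ρVD/μ, so Darcy-Weisbach reduces to ΔP = 32μLV/D². Solving for V: V = ΔP·D²/(32μL) = 10.1·(0.134)²/(32·0.00593·15.4) = 0.06206 m/s.
Check: Re = ρVD/μ = 865·0.06206·0.134/0.00593 = 1213 < 2300, so the laminar assumption holds.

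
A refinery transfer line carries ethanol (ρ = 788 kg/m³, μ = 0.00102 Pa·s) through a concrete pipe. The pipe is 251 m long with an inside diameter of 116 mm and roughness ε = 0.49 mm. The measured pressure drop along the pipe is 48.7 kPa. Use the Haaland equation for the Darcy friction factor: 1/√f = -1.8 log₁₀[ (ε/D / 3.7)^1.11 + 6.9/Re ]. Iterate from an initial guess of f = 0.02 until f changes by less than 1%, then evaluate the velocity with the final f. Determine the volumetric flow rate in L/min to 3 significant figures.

Q ≈ 879 L/min

Rearranging Darcy-Weisbach: V = √(2·ΔP·D/(f·L·ρ)). With ε/D = 0.00049/0.116 = 0.00422, iterate starting from f = 0.02:
  f = 0.02 → V = √(2·4.87e+04·0.116/(0.02·251·788)) = 1.69 m/s; Re = ρVD/μ = 1.515e+05; f → 0.02956
  f = 0.02956 → V = 1.39 m/s; Re = 1.246e+05; f → 0.0297
Converged (Δf/f < 1%). With the final f = 0.0297: V = √(2·4.87e+04·0.116/(0.0297·251·788)) = 1.387 m/s.
Q = V·A = 1.387·(π/4·0.116²) = 0.01466 m³/s = 879 L/min.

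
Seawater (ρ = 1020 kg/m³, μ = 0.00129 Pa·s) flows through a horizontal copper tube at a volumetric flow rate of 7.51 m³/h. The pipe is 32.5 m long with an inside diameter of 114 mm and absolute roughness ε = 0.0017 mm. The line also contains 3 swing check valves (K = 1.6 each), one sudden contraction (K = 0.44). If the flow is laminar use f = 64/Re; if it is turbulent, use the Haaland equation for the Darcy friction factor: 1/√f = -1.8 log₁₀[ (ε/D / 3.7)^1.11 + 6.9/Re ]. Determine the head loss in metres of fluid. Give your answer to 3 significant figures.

h_f ≈ 0.0271 m

Q = 7.51 m³/h = 7.51/3600 = 0.002086 m³/s.
Cross-sectional area A = πD²/4 = π(0.114)²/4 = 0.01021 m²; mean velocity V = Q/A = 0.002086/0.01021 = 0.2044 m/s.
Reynolds number Re = ρVD/μ = 1020 · 0.2044 · 0.114 / 0.00129 = 1.842e+04.
Re > 4000 → turbulent. Relative roughness ε/D = 1.7e-06/0.114 = 1.49e-05. Haaland: 1/√f = -1.8 log₁₀[(1.49e-05/3.7)^1.11 + 6.9/1.842e+04] = -1.8 log₁₀[1.03e-06 + 0.000375] = 6.166, so f = 0.02631.
Total minor-loss coefficient ΣK = 3·1.6 + 1·0.44 = 5.24.
ΔP = [f·L/D + ΣK]·(ρV²/2) = [0.02631·32.5/0.114 + 5.24]·(1020·0.2044²/2) = [7.5 + 5.24]·21.3 = 271.4 Pa.
Head loss h_f = ΔP/(ρg) = 271.4/(1020·9.81) = 0.0271 m.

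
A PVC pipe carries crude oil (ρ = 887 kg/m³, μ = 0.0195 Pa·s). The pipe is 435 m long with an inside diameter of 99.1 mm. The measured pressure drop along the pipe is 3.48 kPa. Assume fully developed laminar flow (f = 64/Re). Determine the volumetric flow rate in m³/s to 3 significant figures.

For laminar flow, f = 64/Re with Re = ρVD/μ, so Darcy-Weisbach reduces to ΔP = 32μLV/D². Solving for V: V = ΔP·D²/(32μL) = 3480·(0.0991)²/(32·0.0195·435) = 0.1259 m/s.
Check: Re = ρVD/μ = 887·0.1259·0.0991/0.0195 = 567.6 < 2300, so the laminar assumption holds.
Q = V·A = 0.1259·(π/4·0.0991²) = 0.0009712 m³/s = 9.71×10^-4 m³/s.

Q ≈ 9.71×10^-4 m³/s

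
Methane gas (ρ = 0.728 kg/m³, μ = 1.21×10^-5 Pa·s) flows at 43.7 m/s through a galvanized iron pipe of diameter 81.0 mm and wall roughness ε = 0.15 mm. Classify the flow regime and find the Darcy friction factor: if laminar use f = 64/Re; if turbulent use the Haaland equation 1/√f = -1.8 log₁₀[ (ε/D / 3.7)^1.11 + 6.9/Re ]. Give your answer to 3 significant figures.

Re = ρVD/μ = 0.728·43.7·0.081/1.21e-05 = 2.13e+05.
Re > 4000 → turbulent. ε/D = 0.00015/0.081 = 0.00185; Haaland: 1/√f = -1.8 log₁₀[0.000217 + 3.24e-05] = 6.486, so f = 0.02377.

f ≈ 0.0238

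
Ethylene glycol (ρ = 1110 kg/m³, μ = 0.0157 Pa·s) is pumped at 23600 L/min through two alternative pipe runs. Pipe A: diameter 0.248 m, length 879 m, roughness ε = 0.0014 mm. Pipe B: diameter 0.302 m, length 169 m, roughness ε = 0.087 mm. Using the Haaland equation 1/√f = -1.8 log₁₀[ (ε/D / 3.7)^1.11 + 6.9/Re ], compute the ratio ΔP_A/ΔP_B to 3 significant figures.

ΔP_A/ΔP_B ≈ 12.4

Pipe A: V = Q/A = 0.3933/0.04831 = 8.143 m/s; Re = 1.428e+05; ε/D = 5.65e-06; Haaland → f = 0.01659; ΔP_A = f(L/D)(ρV²/2) = 2.164e+06 Pa.
Pipe B: V = Q/A = 0.3933/0.07163 = 5.491 m/s; Re = 1.172e+05; ε/D = 0.000288; Haaland → f = 0.01869; ΔP_B = f(L/D)(ρV²/2) = 1.75e+05 Pa.
ΔP_A/ΔP_B = 2.164e+06/1.75e+05 = 12.4.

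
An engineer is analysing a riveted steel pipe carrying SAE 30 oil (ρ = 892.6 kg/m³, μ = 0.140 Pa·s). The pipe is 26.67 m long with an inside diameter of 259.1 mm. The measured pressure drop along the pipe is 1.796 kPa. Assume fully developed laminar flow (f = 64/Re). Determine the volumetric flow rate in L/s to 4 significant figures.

For laminar flow, f = 64/Re with Re = ρVD/μ, so Darcy-Weisbach reduces to ΔP = 32μLV/D². Solving for V: V = ΔP·D²/(32μL) = 1796·(0.2591)²/(32·0.14·26.67) = 1.009 m/s.
Check: Re = ρVD/μ = 892.6·1.009·0.2591/0.14 = 1667 < 2300, so the laminar assumption holds.
Q = V·A = 1.009·(π/4·0.2591²) = 0.05321 m³/s = 53.21 L/s.

Q ≈ 53.21 L/s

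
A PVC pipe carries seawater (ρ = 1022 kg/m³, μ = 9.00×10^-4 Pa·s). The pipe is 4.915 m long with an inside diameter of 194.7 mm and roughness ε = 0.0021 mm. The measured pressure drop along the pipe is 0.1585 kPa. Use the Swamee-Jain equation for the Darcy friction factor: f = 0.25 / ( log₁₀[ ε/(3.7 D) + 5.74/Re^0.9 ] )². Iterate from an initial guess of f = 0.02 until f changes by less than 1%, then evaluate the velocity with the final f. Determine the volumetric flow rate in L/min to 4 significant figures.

Q ≈ 1580 L/min

Rearranging Darcy-Weisbach: V = √(2·ΔP·D/(f·L·ρ)). With ε/D = 2.1e-06/0.1947 = 1.08e-05, iterate starting from f = 0.02:
  f = 0.02 → V = √(2·158.5·0.1947/(0.02·4.915·1022)) = 0.7838 m/s; Re = ρVD/μ = 1.733e+05; f → 0.01607
  f = 0.01607 → V = 0.8745 m/s; Re = 1.933e+05; f → 0.01573
  f = 0.01573 → V = 0.8838 m/s; Re = 1.954e+05; f → 0.0157
Converged (Δf/f < 1%). With the final f = 0.0157: V = √(2·158.5·0.1947/(0.0157·4.915·1022)) = 0.8846 m/s.
Q = V·A = 0.8846·(π/4·0.1947²) = 0.02634 m³/s = 1580 L/min.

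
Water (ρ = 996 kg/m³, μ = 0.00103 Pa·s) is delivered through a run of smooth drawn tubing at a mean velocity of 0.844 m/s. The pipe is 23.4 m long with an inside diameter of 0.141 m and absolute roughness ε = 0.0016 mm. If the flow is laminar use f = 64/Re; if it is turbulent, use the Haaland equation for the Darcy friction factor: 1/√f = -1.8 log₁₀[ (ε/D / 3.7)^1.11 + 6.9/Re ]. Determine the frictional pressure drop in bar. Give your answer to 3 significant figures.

ΔP ≈ 0.0102 bar

Reynolds number Re = ρVD/μ = 996 · 0.844 · 0.141 / 0.00103 = 1.151e+05.
Re > 4000 → turbulent. Relative roughness ε/D = 1.6e-06/0.141 = 1.13e-05. Haaland: 1/√f = -1.8 log₁₀[(1.13e-05/3.7)^1.11 + 6.9/1.151e+05] = -1.8 log₁₀[7.59e-07 + 6e-05] = 7.59, so f = 0.01736.
Darcy-Weisbach: ΔP = f(L/D)(ρV²/2) = 0.01736·(23.4/0.141)·(996·0.844²/2) = 0.01736·166·354.7 = 1022 Pa.
ΔP = 1022 Pa = 0.0102 bar.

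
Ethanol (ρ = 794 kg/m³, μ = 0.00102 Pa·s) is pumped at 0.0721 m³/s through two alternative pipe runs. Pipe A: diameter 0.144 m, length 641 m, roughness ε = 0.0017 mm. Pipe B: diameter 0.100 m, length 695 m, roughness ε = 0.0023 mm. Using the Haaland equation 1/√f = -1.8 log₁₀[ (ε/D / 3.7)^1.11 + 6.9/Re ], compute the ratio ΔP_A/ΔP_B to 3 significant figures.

Pipe A: V = Q/A = 0.0721/0.01629 = 4.427 m/s; Re = 4.963e+05; ε/D = 1.18e-05; Haaland → f = 0.01321; ΔP_A = f(L/D)(ρV²/2) = 4.577e+05 Pa.
Pipe B: V = Q/A = 0.0721/0.007854 = 9.18 m/s; Re = 7.146e+05; ε/D = 2.3e-05; Haaland → f = 0.01262; ΔP_B = f(L/D)(ρV²/2) = 2.933e+06 Pa.
ΔP_A/ΔP_B = 4.577e+05/2.933e+06 = 0.156.

ΔP_A/ΔP_B ≈ 0.156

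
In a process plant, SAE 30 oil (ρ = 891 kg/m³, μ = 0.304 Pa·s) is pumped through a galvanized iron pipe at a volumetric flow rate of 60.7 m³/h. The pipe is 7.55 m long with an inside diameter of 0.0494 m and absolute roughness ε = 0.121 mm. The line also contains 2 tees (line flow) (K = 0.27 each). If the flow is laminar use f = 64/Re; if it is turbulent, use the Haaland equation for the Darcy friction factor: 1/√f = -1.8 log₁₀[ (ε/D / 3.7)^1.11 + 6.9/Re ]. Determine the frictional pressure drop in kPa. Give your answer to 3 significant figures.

Q = 60.7 m³/h = 60.7/3600 = 0.01686 m³/s.
Cross-sectional area A = πD²/4 = π(0.0494)²/4 = 0.001917 m²; mean velocity V = Q/A = 0.01686/0.001917 = 8.797 m/s.
Reynolds number Re = ρVD/μ = 891 · 8.797 · 0.0494 / 0.304 = 1274.
Re < 2300 → laminar flow, so f = 64/Re = 64/1274 = 0.05025 (the turbulent correlation is not needed).
Total minor-loss coefficient ΣK = 2·0.27 = 0.54.
ΔP = [f·L/D + ΣK]·(ρV²/2) = [0.05025·7.55/0.0494 + 0.54]·(891·8.797²/2) = [7.679 + 0.54]·3.448e+04 = 2.834e+05 Pa.
ΔP = 2.834e+05 Pa = 283 kPa.

ΔP ≈ 283 kPa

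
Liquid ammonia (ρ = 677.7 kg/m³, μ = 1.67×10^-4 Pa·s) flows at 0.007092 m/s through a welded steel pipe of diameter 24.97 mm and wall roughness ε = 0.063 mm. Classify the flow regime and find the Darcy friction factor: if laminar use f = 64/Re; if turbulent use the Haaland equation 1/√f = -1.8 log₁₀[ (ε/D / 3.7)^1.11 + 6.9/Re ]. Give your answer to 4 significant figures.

f ≈ 0.08906

Re = ρVD/μ = 677.7·0.007092·0.02497/0.000167 = 718.6.
Re < 2300 → laminar, so f = 64/Re = 0.08906 (roughness is irrelevant in laminar flow).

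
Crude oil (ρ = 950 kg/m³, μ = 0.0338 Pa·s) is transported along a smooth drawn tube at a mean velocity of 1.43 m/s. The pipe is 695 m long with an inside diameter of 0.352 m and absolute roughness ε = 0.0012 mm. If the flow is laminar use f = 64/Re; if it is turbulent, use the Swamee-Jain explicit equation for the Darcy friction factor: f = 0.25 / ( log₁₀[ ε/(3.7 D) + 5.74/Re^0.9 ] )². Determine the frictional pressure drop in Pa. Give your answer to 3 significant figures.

Reynolds number Re = ρVD/μ = 950 · 1.43 · 0.352 / 0.0338 = 1.415e+04.
Re > 4000 → turbulent. Relative roughness ε/D = 1.2e-06/0.352 = 3.41e-06. Swamee-Jain: f = 0.25/(log₁₀[3.41e-06/3.7 + 5.74/1.415e+04^0.9])² = 0.25/(log₁₀[9.21e-07 + 0.00106])² = 0.25/(-2.976)² = 0.02822.
Darcy-Weisbach: ΔP = f(L/D)(ρV²/2) = 0.02822·(695/0.352)·(950·1.43²/2) = 0.02822·1974·971.3 = 5.412e+04 Pa.

ΔP ≈ 54100 Pa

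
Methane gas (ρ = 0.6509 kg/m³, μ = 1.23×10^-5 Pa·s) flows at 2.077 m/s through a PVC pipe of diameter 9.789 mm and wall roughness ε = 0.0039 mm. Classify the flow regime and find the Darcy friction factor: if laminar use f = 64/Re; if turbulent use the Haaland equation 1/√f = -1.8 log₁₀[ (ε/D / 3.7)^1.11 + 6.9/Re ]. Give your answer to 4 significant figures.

Re = ρVD/μ = 0.6509·2.077·0.009789/1.23e-05 = 1076.
Re < 2300 → laminar, so f = 64/Re = 0.05948 (roughness is irrelevant in laminar flow).

f ≈ 0.05948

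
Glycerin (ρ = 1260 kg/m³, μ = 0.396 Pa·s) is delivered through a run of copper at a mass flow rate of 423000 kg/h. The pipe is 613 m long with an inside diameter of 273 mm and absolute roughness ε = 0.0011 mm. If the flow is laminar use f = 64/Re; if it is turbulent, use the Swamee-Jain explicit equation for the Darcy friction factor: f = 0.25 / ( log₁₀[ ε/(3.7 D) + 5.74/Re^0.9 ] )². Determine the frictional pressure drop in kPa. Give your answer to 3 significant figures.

ṁ = 423000 kg/h = 423000/3600 = 117.5 kg/s.
A = πD²/4 = π(0.273)²/4 = 0.05853 m²; mean velocity V = ṁ/(ρA) = 117.5/(1260 · 0.05853) = 1.593 m/s.
Reynolds number Re = ρVD/μ = 1260 · 1.593 · 0.273 / 0.396 = 1384.
Re < 2300 → laminar flow, so f = 64/Re = 64/1384 = 0.04625 (the turbulent correlation is not needed).
Darcy-Weisbach: ΔP = f(L/D)(ρV²/2) = 0.04625·(613/0.273)·(1260·1.593²/2) = 0.04625·2245·1599 = 1.66e+05 Pa.
ΔP = 1.66e+05 Pa = 166 kPa.

ΔP ≈ 166 kPa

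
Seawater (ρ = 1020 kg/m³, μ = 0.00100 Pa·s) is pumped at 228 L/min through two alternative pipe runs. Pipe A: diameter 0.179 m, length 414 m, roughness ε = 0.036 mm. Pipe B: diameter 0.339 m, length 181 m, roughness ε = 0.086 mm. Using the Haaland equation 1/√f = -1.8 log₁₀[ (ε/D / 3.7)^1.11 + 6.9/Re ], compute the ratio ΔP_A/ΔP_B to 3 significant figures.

Pipe A: V = Q/A = 0.0038/0.02516 = 0.151 m/s; Re = 2.757e+04; ε/D = 0.000201; Haaland → f = 0.02421; ΔP_A = f(L/D)(ρV²/2) = 651.1 Pa.
Pipe B: V = Q/A = 0.0038/0.09026 = 0.0421 m/s; Re = 1.456e+04; ε/D = 0.000254; Haaland → f = 0.02829; ΔP_B = f(L/D)(ρV²/2) = 13.66 Pa.
ΔP_A/ΔP_B = 651.1/13.66 = 47.7.

ΔP_A/ΔP_B ≈ 47.7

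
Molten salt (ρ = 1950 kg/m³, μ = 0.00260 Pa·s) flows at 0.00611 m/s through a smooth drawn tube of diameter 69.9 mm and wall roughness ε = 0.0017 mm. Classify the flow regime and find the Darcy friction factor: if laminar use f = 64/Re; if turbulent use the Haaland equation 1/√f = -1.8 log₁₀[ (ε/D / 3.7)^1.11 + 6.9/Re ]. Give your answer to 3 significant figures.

f ≈ 0.200

Re = ρVD/μ = 1950·0.00611·0.0699/0.0026 = 320.3.
Re < 2300 → laminar, so f = 64/Re = 0.1998 (roughness is irrelevant in laminar flow).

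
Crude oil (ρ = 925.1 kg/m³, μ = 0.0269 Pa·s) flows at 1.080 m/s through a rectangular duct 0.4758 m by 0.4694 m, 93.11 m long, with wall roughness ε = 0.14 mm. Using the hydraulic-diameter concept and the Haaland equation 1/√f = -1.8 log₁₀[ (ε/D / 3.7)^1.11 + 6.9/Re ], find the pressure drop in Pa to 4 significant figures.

ΔP ≈ 2880 Pa

Hydraulic diameter D_h = 4A/P = 4·(0.4758·0.4694)/(2·(0.4758+0.4694)) = 0.8934/1.89 = 0.4726 m.
Re = ρVD_h/μ = 925.1·1.08·0.4726/0.0269 = 1.755e+04.
ε/D_h = 0.00014/0.4726 = 0.000296; Haaland gives 1/√f = -1.8 log₁₀[2.84e-05+0.000393] = 6.075, so f = 0.02709.
ΔP = f(L/D_h)(ρV²/2) = 0.02709·93.11/0.4726·539.5 = 2880 Pa.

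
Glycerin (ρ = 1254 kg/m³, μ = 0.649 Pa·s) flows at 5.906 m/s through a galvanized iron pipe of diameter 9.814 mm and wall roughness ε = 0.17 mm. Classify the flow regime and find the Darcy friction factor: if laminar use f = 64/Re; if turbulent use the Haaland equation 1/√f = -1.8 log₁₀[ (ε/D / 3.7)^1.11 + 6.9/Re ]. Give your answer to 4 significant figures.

f ≈ 0.5715

Re = ρVD/μ = 1254·5.906·0.009814/0.649 = 112.
Re < 2300 → laminar, so f = 64/Re = 0.5715 (roughness is irrelevant in laminar flow).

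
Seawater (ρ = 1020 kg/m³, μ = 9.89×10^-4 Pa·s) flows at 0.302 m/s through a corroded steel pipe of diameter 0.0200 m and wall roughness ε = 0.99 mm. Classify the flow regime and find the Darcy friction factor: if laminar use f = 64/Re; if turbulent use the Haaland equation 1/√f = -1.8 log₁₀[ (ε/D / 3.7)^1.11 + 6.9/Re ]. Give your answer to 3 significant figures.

Re = ρVD/μ = 1020·0.302·0.02/0.000989 = 6229.
Re > 4000 → turbulent. ε/D = 0.00099/0.02 = 0.0495; Haaland: 1/√f = -1.8 log₁₀[0.00832 + 0.00111] = 3.646, so f = 0.07523.

f ≈ 0.0752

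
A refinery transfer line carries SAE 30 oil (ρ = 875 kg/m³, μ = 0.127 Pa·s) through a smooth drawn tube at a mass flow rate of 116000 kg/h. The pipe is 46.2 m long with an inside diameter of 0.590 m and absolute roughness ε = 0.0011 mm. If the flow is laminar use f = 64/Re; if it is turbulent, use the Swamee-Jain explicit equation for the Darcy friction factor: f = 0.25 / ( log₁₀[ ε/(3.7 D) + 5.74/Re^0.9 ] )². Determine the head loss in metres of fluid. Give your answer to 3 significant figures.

h_f ≈ 0.00846 m

ṁ = 116000 kg/h = 116000/3600 = 32.22 kg/s.
A = πD²/4 = π(0.59)²/4 = 0.2734 m²; mean velocity V = ṁ/(ρA) = 32.22/(875 · 0.2734) = 0.1347 m/s.
Reynolds number Re = ρVD/μ = 875 · 0.1347 · 0.59 / 0.127 = 547.5.
Re < 2300 → laminar flow, so f = 64/Re = 64/547.5 = 0.1169 (the turbulent correlation is not needed).
Darcy-Weisbach: ΔP = f(L/D)(ρV²/2) = 0.1169·(46.2/0.59)·(875·0.1347²/2) = 0.1169·78.31·7.938 = 72.65 Pa.
Head loss h_f = ΔP/(ρg) = 72.65/(875·9.81) = 0.00846 m.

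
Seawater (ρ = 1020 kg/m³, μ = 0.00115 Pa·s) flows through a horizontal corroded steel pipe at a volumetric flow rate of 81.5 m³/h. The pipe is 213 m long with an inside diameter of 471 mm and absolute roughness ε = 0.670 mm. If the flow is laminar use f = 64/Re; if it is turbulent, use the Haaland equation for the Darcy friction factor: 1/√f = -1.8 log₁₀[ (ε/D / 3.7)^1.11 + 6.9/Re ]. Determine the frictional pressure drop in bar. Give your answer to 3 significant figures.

Q = 81.5 m³/h = 81.5/3600 = 0.02264 m³/s.
Cross-sectional area A = πD²/4 = π(0.471)²/4 = 0.1742 m²; mean velocity V = Q/A = 0.02264/0.1742 = 0.1299 m/s.
Reynolds number Re = ρVD/μ = 1020 · 0.1299 · 0.471 / 0.00115 = 5.428e+04.
Re > 4000 → turbulent. Relative roughness ε/D = 0.00067/0.471 = 0.00142. Haaland: 1/√f = -1.8 log₁₀[(0.00142/3.7)^1.11 + 6.9/5.428e+04] = -1.8 log₁₀[0.000162 + 0.000127] = 6.37, so f = 0.02464.
Darcy-Weisbach: ΔP = f(L/D)(ρV²/2) = 0.02464·(213/0.471)·(1020·0.1299²/2) = 0.02464·452.2·8.61 = 95.95 Pa.
ΔP = 95.95 Pa = 9.59×10^-4 bar.

ΔP ≈ 9.59×10^-4 bar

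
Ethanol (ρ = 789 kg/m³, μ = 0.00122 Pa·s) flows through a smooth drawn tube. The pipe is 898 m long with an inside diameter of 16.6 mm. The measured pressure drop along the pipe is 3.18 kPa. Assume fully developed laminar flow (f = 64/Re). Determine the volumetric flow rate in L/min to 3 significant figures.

Q ≈ 0.325 L/min

For laminar flow, f = 64/Re with Re = ρVD/μ, so Darcy-Weisbach reduces to ΔP = 32μLV/D². Solving for V: V = ΔP·D²/(32μL) = 3180·(0.0166)²/(32·0.00122·898) = 0.025 m/s.
Check: Re = ρVD/μ = 789·0.025·0.0166/0.00122 = 268.3 < 2300, so the laminar assumption holds.
Q = V·A = 0.025·(π/4·0.0166²) = 5.41e-06 m³/s = 0.325 L/min.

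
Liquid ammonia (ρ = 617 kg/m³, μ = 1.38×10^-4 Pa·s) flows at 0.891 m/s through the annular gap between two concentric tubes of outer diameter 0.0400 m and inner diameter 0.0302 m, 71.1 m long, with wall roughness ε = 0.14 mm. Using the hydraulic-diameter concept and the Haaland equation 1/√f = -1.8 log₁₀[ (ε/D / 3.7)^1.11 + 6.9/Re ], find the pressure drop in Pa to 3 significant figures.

ΔP ≈ 78500 Pa

Hydraulic diameter D_h = 4A/P = D_o - D_i = 0.04 - 0.0302 = 0.0098 m.
Re = ρVD_h/μ = 617·0.891·0.0098/0.000138 = 3.904e+04.
ε/D_h = 0.00014/0.0098 = 0.0143; Haaland gives 1/√f = -1.8 log₁₀[0.0021+0.000177] = 4.758, so f = 0.04416.
ΔP = f(L/D_h)(ρV²/2) = 0.04416·71.1/0.0098·244.9 = 7.847e+04 Pa.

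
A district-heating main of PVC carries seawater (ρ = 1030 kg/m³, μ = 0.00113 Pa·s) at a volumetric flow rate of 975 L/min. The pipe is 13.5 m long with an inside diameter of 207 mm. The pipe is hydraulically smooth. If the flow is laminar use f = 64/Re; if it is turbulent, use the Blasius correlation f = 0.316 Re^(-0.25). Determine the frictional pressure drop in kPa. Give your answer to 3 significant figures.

Q = 975 L/min = 975/60000 = 0.01625 m³/s.
Cross-sectional area A = πD²/4 = π(0.207)²/4 = 0.03365 m²; mean velocity V = Q/A = 0.01625/0.03365 = 0.4829 m/s.
Reynolds number Re = ρVD/μ = 1030 · 0.4829 · 0.207 / 0.00113 = 9.111e+04.
Re > 4000 → turbulent. Smooth-pipe (Blasius): f = 0.316 Re^(-0.25) = 0.316/(9.111e+04)^0.25 = 0.01819.
Darcy-Weisbach: ΔP = f(L/D)(ρV²/2) = 0.01819·(13.5/0.207)·(1030·0.4829²/2) = 0.01819·65.22·120.1 = 142.4 Pa.
ΔP = 142.4 Pa = 0.142 kPa.

ΔP ≈ 0.142 kPa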